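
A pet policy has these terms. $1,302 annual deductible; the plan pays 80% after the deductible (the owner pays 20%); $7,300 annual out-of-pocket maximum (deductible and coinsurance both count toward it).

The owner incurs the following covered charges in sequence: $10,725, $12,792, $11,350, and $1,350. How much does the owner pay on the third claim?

Bill 1, $10,725: $1,302 to deductible, leaving $9,423; 20% of $9,423 = $1,884.60. Cost to owner: $3,186.60. OOP to date $3,186.60.
Bill 2, $12,792: deductible already satisfied, so owner's share is 20% × $12,792 = $2,558.40. Owner pays $2,558.40; OOP now $5,745.
Bill 3, $11,350: deductible already satisfied, so owner's share is 20% × $11,350 = $2,270. Adding that to $5,745 gives $8,015, past the $7,300 cap; owner pays only $7,300 − $5,745 = $1,555.

$1,555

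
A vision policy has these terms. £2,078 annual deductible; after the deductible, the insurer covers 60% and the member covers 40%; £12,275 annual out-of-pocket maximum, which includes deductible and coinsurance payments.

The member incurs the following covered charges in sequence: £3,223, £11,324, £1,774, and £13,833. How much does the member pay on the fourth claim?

£4,499.80

Claim 1 (£3,223): £2,078 finishes the deductible; £1,145 goes to coinsurance; coinsurance £1,145 × 40% = £458. Cost to member: £2,536. OOP to date £2,536.
Claim 2 (£11,324): deductible already satisfied, so member's share is 40% × £11,324 = £4,529.60. Member pays £4,529.60; OOP now £7,065.60.
Claim 3 (£1,774): deductible met; 40% of £1,774 = £709.60. Member pays £709.60; OOP now £7,775.20.
Claim 4 (£13,833): 40% coinsurance on £13,833 = £5,533.20. That would push OOP to £13,308.40, over the £12,275 cap, so member pays £12,275 − £7,775.20 = £4,499.80.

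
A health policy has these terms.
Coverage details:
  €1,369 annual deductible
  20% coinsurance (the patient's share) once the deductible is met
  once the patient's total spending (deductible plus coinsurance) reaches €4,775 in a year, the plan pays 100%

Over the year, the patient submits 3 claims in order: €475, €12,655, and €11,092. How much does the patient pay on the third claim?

€1,053.80

Claim 1 (€475): all of it applies to the deductible. Cost to patient: €475. OOP to date €475.
Claim 2 (€12,655): €894 to deductible, leaving €11,761; patient's 20% is €2,352.20. Patient owes €3,246.20 (running OOP €3,721.20).
Claim 3 (€11,092): deductible already satisfied, so patient's share is 20% × €11,092 = €2,218.40. That would push OOP to €5,939.60, over the €4,775 cap, so patient pays €4,775 − €3,721.20 = €1,053.80.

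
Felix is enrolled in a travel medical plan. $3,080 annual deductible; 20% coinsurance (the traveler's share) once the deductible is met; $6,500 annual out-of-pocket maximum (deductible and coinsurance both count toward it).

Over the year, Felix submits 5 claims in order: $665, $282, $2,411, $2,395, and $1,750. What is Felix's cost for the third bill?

$2,188.60

Bill 1, $665: all of it applies to the deductible. Cost to traveler: $665. OOP to date $665.
Bill 2, $282: entire amount goes to the deductible. Traveler pays $282; OOP now $947.
Bill 3, $2,411: $2,133 to deductible, leaving $278; traveler's 20% is $55.60. Traveler owes $2,188.60 (running OOP $3,135.60).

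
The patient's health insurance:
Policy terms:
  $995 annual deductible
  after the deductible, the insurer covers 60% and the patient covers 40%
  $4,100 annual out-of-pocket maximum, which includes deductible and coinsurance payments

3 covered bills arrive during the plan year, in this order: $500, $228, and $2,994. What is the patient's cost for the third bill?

$1,357.80

Bill 1, $500: fully absorbed by the deductible. Patient owes $500 (running OOP $500).
Bill 2, $228: entire amount goes to the deductible. Cost to patient: $228. OOP to date $728.
Bill 3, $2,994: $267 to deductible, leaving $2,727; coinsurance $2,727 × 40% = $1,090.80. Patient owes $1,357.80 (running OOP $2,085.80).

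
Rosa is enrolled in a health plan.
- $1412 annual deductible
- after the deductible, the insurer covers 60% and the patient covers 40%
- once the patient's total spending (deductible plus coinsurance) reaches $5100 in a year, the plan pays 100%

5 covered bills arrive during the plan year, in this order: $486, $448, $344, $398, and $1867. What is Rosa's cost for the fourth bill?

Bill 1, $486: entire amount goes to the deductible. Patient pays $486; OOP now $486.
Bill 2, $448: fully absorbed by the deductible. Patient pays $448; OOP now $934.
Bill 3, $344: entire amount goes to the deductible. Patient owes $344 (running OOP $1278).
Bill 4, $398: deductible takes $134, $264 remains; coinsurance $264 × 40% = $105.60. Cost to patient: $239.60. OOP to date $1517.60.

$239.60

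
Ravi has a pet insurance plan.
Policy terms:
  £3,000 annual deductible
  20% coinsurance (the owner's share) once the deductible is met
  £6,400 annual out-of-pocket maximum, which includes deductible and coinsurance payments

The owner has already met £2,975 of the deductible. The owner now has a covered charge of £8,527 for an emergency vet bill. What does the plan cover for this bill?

£6,801.60

£2,975 of the £3,000 deductible is already met, leaving £25.
After the £25 deductible portion, £8,527 − £25 = £8,502 is subject to coinsurance.
Owner's 20% share of £8,502 is £1,700.40.
So the owner owes £25 + £1,700.40 = £1,725.40 before any cap.
Year-to-date out-of-pocket becomes £2,975 + £1,725.40 = £4,700.40, still under the £6,400 maximum, so no cap applies.
The plan picks up £8,527 − £1,725.40 = £6,801.60.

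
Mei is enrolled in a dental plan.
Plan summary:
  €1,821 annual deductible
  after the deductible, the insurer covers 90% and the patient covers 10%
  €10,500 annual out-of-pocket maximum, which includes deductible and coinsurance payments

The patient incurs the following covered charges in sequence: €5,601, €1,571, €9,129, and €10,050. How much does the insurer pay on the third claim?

Claim 1 (€5,601): deductible takes €1,821, €3,780 remains; 10% of €3,780 = €378. Patient owes €2,199 (running OOP €2,199). Insurer: €5,601 − €2,199 = €3,402.
Claim 2 (€1,571): deductible met; 10% of €1,571 = €157.10. Patient owes €157.10 (running OOP €2,356.10). Plan pays €1,571 − €157.10 = €1,413.90.
Claim 3 (€9,129): 10% coinsurance on €9,129 = €912.90. Cost to patient: €912.90. OOP to date €3,269. Insurer: €9,129 − €912.90 = €8,216.10.

€8,216.10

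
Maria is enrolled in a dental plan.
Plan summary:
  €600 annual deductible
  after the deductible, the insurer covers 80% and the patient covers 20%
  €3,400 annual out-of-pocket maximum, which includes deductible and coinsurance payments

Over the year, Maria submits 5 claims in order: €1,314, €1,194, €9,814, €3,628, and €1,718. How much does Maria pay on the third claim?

#1 (€1,314): deductible takes €600, €714 remains; coinsurance €714 × 20% = €142.80. Patient owes €742.80 (running OOP €742.80).
#2 (€1,194): deductible already satisfied, so patient's share is 20% × €1,194 = €238.80. Cost to patient: €238.80. OOP to date €981.60.
#3 (€9,814): deductible met; 20% of €9,814 = €1,962.80. Patient pays €1,962.80; OOP now €2,944.40.

€1,962.80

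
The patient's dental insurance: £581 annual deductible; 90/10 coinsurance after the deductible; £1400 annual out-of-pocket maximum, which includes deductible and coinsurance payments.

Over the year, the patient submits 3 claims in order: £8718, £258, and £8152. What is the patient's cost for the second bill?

Bill 1, £8718: deductible takes £581, £8137 remains; patient's 10% is £813.70. Patient pays £1394.70; OOP now £1394.70.
Bill 2, £258: deductible already satisfied, so patient's share is 10% × £258 = £25.80. Adding that to £1394.70 gives £1420.50, past the £1400 cap; patient pays only £1400 − £1394.70 = £5.30.

£5.30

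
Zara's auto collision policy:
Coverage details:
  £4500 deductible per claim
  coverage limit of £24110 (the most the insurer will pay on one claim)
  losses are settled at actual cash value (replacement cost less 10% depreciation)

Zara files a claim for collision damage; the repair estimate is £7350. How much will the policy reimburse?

At 10% depreciation, ACV = £7350 − £735 = £6615.
After the deductible, £6615 − £4500 = £2115 remains.
£2115 ≤ £24110, so the limit doesn't bind; insurer pays £2115.

£2115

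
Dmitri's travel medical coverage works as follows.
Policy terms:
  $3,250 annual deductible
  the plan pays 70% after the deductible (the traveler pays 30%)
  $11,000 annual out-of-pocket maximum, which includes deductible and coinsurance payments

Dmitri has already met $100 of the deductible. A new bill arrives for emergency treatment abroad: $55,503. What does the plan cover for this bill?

$44,603

Remaining deductible: $3,250 − $100 = $3,150.
That leaves $55,503 − $3,150 = $52,353 for coinsurance.
Traveler's 30% share of $52,353 is $15,705.90.
Traveler responsibility before any cap: $3,150 + $15,705.90 = $18,855.90.
Year-to-date out-of-pocket would reach $100 + $18,855.90 = $18,955.90, above the $11,000 maximum, so the traveler pays only $11,000 − $100 = $10,900.
The plan picks up $55,503 − $10,900 = $44,603.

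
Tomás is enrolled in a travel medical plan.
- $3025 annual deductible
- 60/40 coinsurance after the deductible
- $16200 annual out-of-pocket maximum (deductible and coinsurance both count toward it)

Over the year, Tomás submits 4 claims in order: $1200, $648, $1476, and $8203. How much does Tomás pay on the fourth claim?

$3281.20

#1 ($1200): all of it applies to the deductible. Traveler pays $1200; OOP now $1200.
#2 ($648): all of it applies to the deductible. Traveler owes $648 (running OOP $1848).
#3 ($1476): deductible takes $1177, $299 remains; 40% of $299 = $119.60. Traveler pays $1296.60; OOP now $3144.60.
#4 ($8203): deductible met; 40% of $8203 = $3281.20. Traveler owes $3281.20 (running OOP $6425.80).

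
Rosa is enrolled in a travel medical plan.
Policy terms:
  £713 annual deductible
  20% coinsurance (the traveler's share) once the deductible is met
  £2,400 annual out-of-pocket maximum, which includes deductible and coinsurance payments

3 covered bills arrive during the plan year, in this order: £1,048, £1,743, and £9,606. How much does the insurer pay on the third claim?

Claim 1 — £1,048: deductible takes £713, £335 remains; 20% of £335 = £67. Traveler owes £780 (running OOP £780). Insurer: £1,048 − £780 = £268.
Claim 2 — £1,743: deductible already satisfied, so traveler's share is 20% × £1,743 = £348.60. Cost to traveler: £348.60. OOP to date £1,128.60. Plan pays £1,743 − £348.60 = £1,394.40.
Claim 3 — £9,606: deductible met; 20% of £9,606 = £1,921.20. Adding that to £1,128.60 gives £3,049.80, past the £2,400 cap; traveler pays only £2,400 − £1,128.60 = £1,271.40. Plan pays £9,606 − £1,271.40 = £8,334.60.

£8,334.60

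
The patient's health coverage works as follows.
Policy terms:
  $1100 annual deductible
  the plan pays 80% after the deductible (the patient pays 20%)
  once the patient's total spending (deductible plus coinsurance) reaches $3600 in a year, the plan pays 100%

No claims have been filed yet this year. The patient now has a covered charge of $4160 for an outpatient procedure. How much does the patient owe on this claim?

Deductible not yet touched, so the first $1100 of the bill goes to the deductible.
The remaining $3060 (= $4160 − $1100) moves to coinsurance.
Coinsurance: $3060 × 20% = $612.
That puts the patient's cost at $1100 + $612 = $1712 before any cap.
Total out-of-pocket so far would be $0 + $1712 = $1712, below the $3600 cap — no reduction.

$1712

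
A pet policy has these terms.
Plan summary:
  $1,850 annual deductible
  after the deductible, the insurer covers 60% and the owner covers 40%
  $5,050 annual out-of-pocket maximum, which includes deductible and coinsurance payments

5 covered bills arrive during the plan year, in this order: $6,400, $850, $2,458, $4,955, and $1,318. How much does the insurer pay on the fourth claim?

$4,898.20

Claim 1 ($6,400): deductible takes $1,850, $4,550 remains; coinsurance $4,550 × 40% = $1,820. Cost to owner: $3,670. OOP to date $3,670. Insurer: $6,400 − $3,670 = $2,730.
Claim 2 ($850): deductible already satisfied, so owner's share is 40% × $850 = $340. Owner pays $340; OOP now $4,010. Insurer: $850 − $340 = $510.
Claim 3 ($2,458): deductible met; 40% of $2,458 = $983.20. Owner pays $983.20; OOP now $4,993.20. Plan pays $2,458 − $983.20 = $1,474.80.
Claim 4 ($4,955): 40% coinsurance on $4,955 = $1,982. Adding that to $4,993.20 gives $6,975.20, past the $5,050 cap; owner pays only $5,050 − $4,993.20 = $56.80. Insurer: $4,955 − $56.80 = $4,898.20.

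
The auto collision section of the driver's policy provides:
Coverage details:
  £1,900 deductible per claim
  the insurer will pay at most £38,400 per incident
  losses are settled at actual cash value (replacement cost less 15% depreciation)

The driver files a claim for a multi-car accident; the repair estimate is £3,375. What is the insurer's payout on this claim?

£968.75

At 15% depreciation, ACV = £3,375 − £506.25 = £2,868.75.
Subtract the deductible: £2,868.75 − £1,900 = £968.75.
£968.75 ≤ £38,400, so the limit doesn't bind; insurer pays £968.75.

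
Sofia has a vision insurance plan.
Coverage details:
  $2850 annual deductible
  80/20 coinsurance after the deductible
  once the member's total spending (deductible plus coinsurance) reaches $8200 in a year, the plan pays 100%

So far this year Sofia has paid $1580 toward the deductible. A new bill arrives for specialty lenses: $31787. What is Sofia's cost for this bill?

Deductible still to meet: $2850 − $1580 = $1270.
That leaves $31787 − $1270 = $30517 for coinsurance.
20% of $30517 = $6103.40 falls to the member.
Member responsibility before any cap: $1270 + $6103.40 = $7373.40.
Year-to-date out-of-pocket would reach $1580 + $7373.40 = $8953.40, above the $8200 maximum, so the member pays only $8200 − $1580 = $6620.

$6620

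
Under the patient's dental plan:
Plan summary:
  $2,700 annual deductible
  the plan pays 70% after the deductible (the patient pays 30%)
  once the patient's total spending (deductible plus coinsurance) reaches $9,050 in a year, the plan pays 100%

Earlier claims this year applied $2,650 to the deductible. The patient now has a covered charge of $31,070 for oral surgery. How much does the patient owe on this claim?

$6,400

$2,650 of the $2,700 deductible is already met, leaving $50.
That leaves $31,070 − $50 = $31,020 for coinsurance.
Patient's 30% share of $31,020 is $9,306.
Patient responsibility before any cap: $50 + $9,306 = $9,356.
That would bring total out-of-pocket to $12,006, past the $9,050 cap. The patient is capped at $9,050 − $2,650 = $6,400 on this claim.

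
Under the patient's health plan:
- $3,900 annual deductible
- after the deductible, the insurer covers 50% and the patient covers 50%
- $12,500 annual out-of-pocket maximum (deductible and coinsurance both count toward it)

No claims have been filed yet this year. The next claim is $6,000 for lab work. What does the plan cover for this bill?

The full $3,900 deductible is still open; $3,900 of this bill applies to it.
The remaining $2,100 (= $6,000 − $3,900) moves to coinsurance.
Patient's 50% share of $2,100 is $1,050.
So the patient owes $3,900 + $1,050 = $4,950 before any cap.
Year-to-date out-of-pocket becomes $0 + $4,950 = $4,950, still under the $12,500 maximum, so no cap applies.
The insurer covers the remainder: $6,000 − $4,950 = $1,050.

$1,050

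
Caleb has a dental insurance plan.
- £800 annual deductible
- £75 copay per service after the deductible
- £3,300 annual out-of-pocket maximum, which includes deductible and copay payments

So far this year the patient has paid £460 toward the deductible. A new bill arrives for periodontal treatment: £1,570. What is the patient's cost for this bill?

£415

Deductible still to meet: £800 − £460 = £340.
That leaves £1,570 − £340 = £1,230 for the copay.
Copay on this service: £75.
That puts the patient's cost at £340 + £75 = £415 before any cap.
Cumulative spending £460 + £415 = £875 stays under the £3,300 maximum.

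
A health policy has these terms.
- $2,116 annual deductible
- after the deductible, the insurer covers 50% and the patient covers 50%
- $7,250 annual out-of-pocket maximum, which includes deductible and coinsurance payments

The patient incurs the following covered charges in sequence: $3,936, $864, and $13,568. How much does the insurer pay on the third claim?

$9,776

Claim 1 — $3,936: deductible takes $2,116, $1,820 remains; 50% of $1,820 = $910. Cost to patient: $3,026. OOP to date $3,026. Plan pays $3,936 − $3,026 = $910.
Claim 2 — $864: deductible already satisfied, so patient's share is 50% × $864 = $432. Patient owes $432 (running OOP $3,458). Insurer: $864 − $432 = $432.
Claim 3 — $13,568: deductible met; 50% of $13,568 = $6,784. OOP would hit $10,242 > $7,250, so the cap limits the patient to $7,250 − $3,458 = $3,792. Insurer: $13,568 − $3,792 = $9,776.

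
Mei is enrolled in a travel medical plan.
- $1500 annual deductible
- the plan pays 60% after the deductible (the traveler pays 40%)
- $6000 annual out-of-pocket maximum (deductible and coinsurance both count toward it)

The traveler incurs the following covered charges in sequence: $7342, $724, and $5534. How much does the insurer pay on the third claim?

Bill 1, $7342: $1500 finishes the deductible; $5842 goes to coinsurance; traveler's 40% is $2336.80. Traveler owes $3836.80 (running OOP $3836.80). Plan pays $7342 − $3836.80 = $3505.20.
Bill 2, $724: 40% coinsurance on $724 = $289.60. Cost to traveler: $289.60. OOP to date $4126.40. Plan pays $724 − $289.60 = $434.40.
Bill 3, $5534: deductible already satisfied, so traveler's share is 40% × $5534 = $2213.60. OOP would hit $6340 > $6000, so the cap limits the traveler to $6000 − $4126.40 = $1873.60. Plan pays $5534 − $1873.60 = $3660.40.

$3660.40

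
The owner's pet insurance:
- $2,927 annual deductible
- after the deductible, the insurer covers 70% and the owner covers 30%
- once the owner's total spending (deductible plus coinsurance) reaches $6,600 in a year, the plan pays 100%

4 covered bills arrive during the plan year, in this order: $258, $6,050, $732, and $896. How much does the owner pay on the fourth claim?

$268.80

Claim 1 ($258): entire amount goes to the deductible. Owner owes $258 (running OOP $258).
Claim 2 ($6,050): deductible takes $2,669, $3,381 remains; 30% of $3,381 = $1,014.30. Cost to owner: $3,683.30. OOP to date $3,941.30.
Claim 3 ($732): deductible already satisfied, so owner's share is 30% × $732 = $219.60. Owner owes $219.60 (running OOP $4,160.90).
Claim 4 ($896): deductible met; 30% of $896 = $268.80. Owner owes $268.80 (running OOP $4,429.70).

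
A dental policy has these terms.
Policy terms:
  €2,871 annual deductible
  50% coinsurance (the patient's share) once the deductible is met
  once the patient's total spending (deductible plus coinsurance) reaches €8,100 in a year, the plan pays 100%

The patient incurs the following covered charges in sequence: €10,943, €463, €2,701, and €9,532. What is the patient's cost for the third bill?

€961.50

Claim 1 — €10,943: €2,871 finishes the deductible; €8,072 goes to coinsurance; 50% of €8,072 = €4,036. Cost to patient: €6,907. OOP to date €6,907.
Claim 2 — €463: deductible already satisfied, so patient's share is 50% × €463 = €231.50. Patient owes €231.50 (running OOP €7,138.50).
Claim 3 — €2,701: deductible met; 50% of €2,701 = €1,350.50. OOP would hit €8,489 > €8,100, so the cap limits the patient to €8,100 − €7,138.50 = €961.50.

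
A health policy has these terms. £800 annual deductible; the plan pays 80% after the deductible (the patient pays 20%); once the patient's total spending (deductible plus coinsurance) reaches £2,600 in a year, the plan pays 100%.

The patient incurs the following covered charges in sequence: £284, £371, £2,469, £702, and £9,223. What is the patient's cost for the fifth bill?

Claim 1 — £284: entire amount goes to the deductible. Patient owes £284 (running OOP £284).
Claim 2 — £371: all of it applies to the deductible. Cost to patient: £371. OOP to date £655.
Claim 3 — £2,469: £145 finishes the deductible; £2,324 goes to coinsurance; coinsurance £2,324 × 20% = £464.80. Patient owes £609.80 (running OOP £1,264.80).
Claim 4 — £702: deductible met; 20% of £702 = £140.40. Cost to patient: £140.40. OOP to date £1,405.20.
Claim 5 — £9,223: deductible met; 20% of £9,223 = £1,844.60. OOP would hit £3,249.80 > £2,600, so the cap limits the patient to £2,600 − £1,405.20 = £1,194.80.

£1,194.80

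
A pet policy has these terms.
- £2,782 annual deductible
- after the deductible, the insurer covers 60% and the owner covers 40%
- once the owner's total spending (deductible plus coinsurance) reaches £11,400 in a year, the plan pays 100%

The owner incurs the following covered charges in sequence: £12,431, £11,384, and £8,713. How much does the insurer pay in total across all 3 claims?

£21,128

Claim 1 (£12,431): deductible takes £2,782, £9,649 remains; owner's 40% is £3,859.60. Cost to owner: £6,641.60. OOP to date £6,641.60. Plan pays £12,431 − £6,641.60 = £5,789.40.
Claim 2 (£11,384): deductible already satisfied, so owner's share is 40% × £11,384 = £4,553.60. Owner pays £4,553.60; OOP now £11,195.20. Insurer: £11,384 − £4,553.60 = £6,830.40.
Claim 3 (£8,713): deductible met; 40% of £8,713 = £3,485.20. Adding that to £11,195.20 gives £14,680.40, past the £11,400 cap; owner pays only £11,400 − £11,195.20 = £204.80. Plan pays £8,713 − £204.80 = £8,508.20.
Insurer total: £5,789.40 + £6,830.40 + £8,508.20 = £21,128.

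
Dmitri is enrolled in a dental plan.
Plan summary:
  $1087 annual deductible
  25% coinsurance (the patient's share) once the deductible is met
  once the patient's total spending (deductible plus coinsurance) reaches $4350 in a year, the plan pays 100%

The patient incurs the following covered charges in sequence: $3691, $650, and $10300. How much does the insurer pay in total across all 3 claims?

Claim 1 ($3691): $1087 finishes the deductible; $2604 goes to coinsurance; coinsurance $2604 × 25% = $651. Patient owes $1738 (running OOP $1738). Plan pays $3691 − $1738 = $1953.
Claim 2 ($650): deductible already satisfied, so patient's share is 25% × $650 = $162.50. Patient pays $162.50; OOP now $1900.50. Plan pays $650 − $162.50 = $487.50.
Claim 3 ($10300): deductible already satisfied, so patient's share is 25% × $10300 = $2575. Adding that to $1900.50 gives $4475.50, past the $4350 cap; patient pays only $4350 − $1900.50 = $2449.50. Plan pays $10300 − $2449.50 = $7850.50.
Insurer total: $1953 + $487.50 + $7850.50 = $10291.

$10291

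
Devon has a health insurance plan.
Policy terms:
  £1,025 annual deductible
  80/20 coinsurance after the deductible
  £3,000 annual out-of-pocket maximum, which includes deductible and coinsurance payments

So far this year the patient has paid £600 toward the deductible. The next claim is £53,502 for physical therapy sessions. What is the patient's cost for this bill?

£2,400

£600 of the £1,025 deductible is already met, leaving £425.
After the £425 deductible portion, £53,502 − £425 = £53,077 is subject to coinsurance.
Patient's 20% share of £53,077 is £10,615.40.
Patient responsibility before any cap: £425 + £10,615.40 = £11,040.40.
Adding £11,040.40 to the £600 already spent would give £11,640.40, which exceeds the £3,000 cap; the patient pays just £3,000 − £600 = £2,400.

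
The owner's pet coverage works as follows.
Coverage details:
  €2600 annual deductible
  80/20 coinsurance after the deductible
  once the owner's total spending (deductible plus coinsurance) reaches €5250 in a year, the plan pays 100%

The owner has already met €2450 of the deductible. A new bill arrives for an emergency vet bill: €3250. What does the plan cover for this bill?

€2480

Remaining deductible: €2600 − €2450 = €150.
That leaves €3250 − €150 = €3100 for coinsurance.
20% of €3100 = €620 falls to the owner.
Owner responsibility before any cap: €150 + €620 = €770.
Cumulative spending €2450 + €770 = €3220 stays under the €5250 maximum.
The plan picks up €3250 − €770 = €2480.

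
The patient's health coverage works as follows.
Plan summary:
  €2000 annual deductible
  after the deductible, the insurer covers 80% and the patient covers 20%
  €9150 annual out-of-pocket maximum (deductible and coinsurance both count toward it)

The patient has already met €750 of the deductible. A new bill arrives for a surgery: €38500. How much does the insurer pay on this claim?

€750 of the €2000 deductible is already met, leaving €1250.
That leaves €38500 − €1250 = €37250 for coinsurance.
Patient's 20% share of €37250 is €7450.
That puts the patient's cost at €1250 + €7450 = €8700 before any cap.
That would bring total out-of-pocket to €9450, past the €9150 cap. The patient is capped at €9150 − €750 = €8400 on this claim.
The insurer covers the remainder: €38500 − €8400 = €30100.

€30100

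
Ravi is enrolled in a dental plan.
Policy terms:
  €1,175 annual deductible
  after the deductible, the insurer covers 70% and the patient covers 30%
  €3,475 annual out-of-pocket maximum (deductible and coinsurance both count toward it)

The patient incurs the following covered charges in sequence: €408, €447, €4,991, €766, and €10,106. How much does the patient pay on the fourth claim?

Claim 1 — €408: entire amount goes to the deductible. Cost to patient: €408. OOP to date €408.
Claim 2 — €447: all of it applies to the deductible. Patient pays €447; OOP now €855.
Claim 3 — €4,991: €320 to deductible, leaving €4,671; 30% of €4,671 = €1,401.30. Patient owes €1,721.30 (running OOP €2,576.30).
Claim 4 — €766: deductible met; 30% of €766 = €229.80. Patient pays €229.80; OOP now €2,806.10.

€229.80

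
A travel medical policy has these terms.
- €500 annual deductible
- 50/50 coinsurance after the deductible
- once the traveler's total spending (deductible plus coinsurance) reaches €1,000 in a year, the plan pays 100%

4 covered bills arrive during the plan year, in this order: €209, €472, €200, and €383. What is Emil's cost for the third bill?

€100

#1 (€209): entire amount goes to the deductible. Cost to traveler: €209. OOP to date €209.
#2 (€472): €291 finishes the deductible; €181 goes to coinsurance; coinsurance €181 × 50% = €90.50. Cost to traveler: €381.50. OOP to date €590.50.
#3 (€200): deductible already satisfied, so traveler's share is 50% × €200 = €100. Cost to traveler: €100. OOP to date €690.50.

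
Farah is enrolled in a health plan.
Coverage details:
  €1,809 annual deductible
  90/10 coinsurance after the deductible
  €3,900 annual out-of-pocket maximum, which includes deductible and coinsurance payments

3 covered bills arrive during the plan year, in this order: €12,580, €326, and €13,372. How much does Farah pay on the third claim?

Claim 1 (€12,580): €1,809 to deductible, leaving €10,771; 10% of €10,771 = €1,077.10. Patient pays €2,886.10; OOP now €2,886.10.
Claim 2 (€326): deductible met; 10% of €326 = €32.60. Patient owes €32.60 (running OOP €2,918.70).
Claim 3 (€13,372): 10% coinsurance on €13,372 = €1,337.20. That would push OOP to €4,255.90, over the €3,900 cap, so patient pays €3,900 − €2,918.70 = €981.30.

€981.30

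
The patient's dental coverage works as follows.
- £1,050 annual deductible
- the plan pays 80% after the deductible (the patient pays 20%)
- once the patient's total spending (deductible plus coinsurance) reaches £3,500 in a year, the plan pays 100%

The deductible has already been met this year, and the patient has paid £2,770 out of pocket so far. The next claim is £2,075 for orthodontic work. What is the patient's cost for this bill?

With the deductible met, the entire £2,075 is subject to coinsurance.
20% of £2,075 = £415 falls to the patient.
Year-to-date out-of-pocket becomes £2,770 + £415 = £3,185, still under the £3,500 maximum, so no cap applies.

£415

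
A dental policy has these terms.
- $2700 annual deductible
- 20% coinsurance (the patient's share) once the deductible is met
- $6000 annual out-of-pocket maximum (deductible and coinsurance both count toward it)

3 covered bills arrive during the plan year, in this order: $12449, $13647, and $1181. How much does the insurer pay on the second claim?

Claim 1 — $12449: $2700 to deductible, leaving $9749; patient's 20% is $1949.80. Patient owes $4649.80 (running OOP $4649.80). Insurer: $12449 − $4649.80 = $7799.20.
Claim 2 — $13647: deductible already satisfied, so patient's share is 20% × $13647 = $2729.40. Adding that to $4649.80 gives $7379.20, past the $6000 cap; patient pays only $6000 − $4649.80 = $1350.20. Insurer: $13647 − $1350.20 = $12296.80.

$12296.80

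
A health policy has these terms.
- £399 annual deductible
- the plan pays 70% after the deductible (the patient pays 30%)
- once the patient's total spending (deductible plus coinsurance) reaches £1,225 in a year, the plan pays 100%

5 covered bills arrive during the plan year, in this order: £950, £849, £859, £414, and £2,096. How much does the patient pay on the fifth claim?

£24.10

Bill 1, £950: £399 to deductible, leaving £551; coinsurance £551 × 30% = £165.30. Cost to patient: £564.30. OOP to date £564.30.
Bill 2, £849: 30% coinsurance on £849 = £254.70. Patient owes £254.70 (running OOP £819).
Bill 3, £859: 30% coinsurance on £859 = £257.70. Patient owes £257.70 (running OOP £1,076.70).
Bill 4, £414: deductible met; 30% of £414 = £124.20. Patient owes £124.20 (running OOP £1,200.90).
Bill 5, £2,096: deductible already satisfied, so patient's share is 30% × £2,096 = £628.80. OOP would hit £1,829.70 > £1,225, so the cap limits the patient to £1,225 − £1,200.90 = £24.10.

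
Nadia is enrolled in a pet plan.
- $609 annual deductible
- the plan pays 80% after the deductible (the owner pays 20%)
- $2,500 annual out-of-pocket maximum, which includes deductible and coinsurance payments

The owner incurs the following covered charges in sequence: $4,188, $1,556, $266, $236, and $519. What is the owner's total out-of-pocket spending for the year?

#1 ($4,188): $609 finishes the deductible; $3,579 goes to coinsurance; owner's 20% is $715.80. Cost to owner: $1,324.80. OOP to date $1,324.80.
#2 ($1,556): deductible met; 20% of $1,556 = $311.20. Cost to owner: $311.20. OOP to date $1,636.
#3 ($266): deductible already satisfied, so owner's share is 20% × $266 = $53.20. Owner owes $53.20 (running OOP $1,689.20).
#4 ($236): deductible met; 20% of $236 = $47.20. Owner pays $47.20; OOP now $1,736.40.
#5 ($519): deductible already satisfied, so owner's share is 20% × $519 = $103.80. Cost to owner: $103.80. OOP to date $1,840.20.
Summing the owner's payments: $1,324.80 + $311.20 + $53.20 + $47.20 + $103.80 = $1,840.20.

$1,840.20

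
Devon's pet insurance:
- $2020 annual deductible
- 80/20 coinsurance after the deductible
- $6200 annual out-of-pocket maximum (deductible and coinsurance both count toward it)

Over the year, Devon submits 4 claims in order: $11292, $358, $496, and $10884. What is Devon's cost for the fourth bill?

Claim 1 — $11292: $2020 to deductible, leaving $9272; owner's 20% is $1854.40. Owner pays $3874.40; OOP now $3874.40.
Claim 2 — $358: deductible met; 20% of $358 = $71.60. Cost to owner: $71.60. OOP to date $3946.
Claim 3 — $496: deductible met; 20% of $496 = $99.20. Owner pays $99.20; OOP now $4045.20.
Claim 4 — $10884: deductible already satisfied, so owner's share is 20% × $10884 = $2176.80. That would push OOP to $6222, over the $6200 cap, so owner pays $6200 − $4045.20 = $2154.80.

$2154.80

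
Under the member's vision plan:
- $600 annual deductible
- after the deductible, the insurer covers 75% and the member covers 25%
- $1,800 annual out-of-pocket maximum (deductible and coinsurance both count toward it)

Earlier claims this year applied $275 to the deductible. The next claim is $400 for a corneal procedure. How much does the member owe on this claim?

$343.75

$275 of the $600 deductible is already met, leaving $325.
That leaves $400 − $325 = $75 for coinsurance.
Member's 25% share of $75 is $18.75.
Member responsibility before any cap: $325 + $18.75 = $343.75.
Total out-of-pocket so far would be $275 + $343.75 = $618.75, below the $1,800 cap — no reduction.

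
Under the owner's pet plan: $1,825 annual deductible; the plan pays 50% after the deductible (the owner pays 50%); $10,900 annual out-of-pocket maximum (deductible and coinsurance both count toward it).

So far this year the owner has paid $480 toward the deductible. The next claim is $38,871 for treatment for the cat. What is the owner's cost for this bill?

$10,420

$480 of the $1,825 deductible is already met, leaving $1,345.
That leaves $38,871 − $1,345 = $37,526 for coinsurance.
Owner's 50% share of $37,526 is $18,763.
So the owner owes $1,345 + $18,763 = $20,108 before any cap.
Year-to-date out-of-pocket would reach $480 + $20,108 = $20,588, above the $10,900 maximum, so the owner pays only $10,900 − $480 = $10,420.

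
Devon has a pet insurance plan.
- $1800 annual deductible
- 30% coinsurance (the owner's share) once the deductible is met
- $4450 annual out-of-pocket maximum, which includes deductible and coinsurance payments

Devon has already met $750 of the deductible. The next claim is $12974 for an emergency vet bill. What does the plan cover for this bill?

$9274

Remaining deductible: $1800 − $750 = $1050.
After the $1050 deductible portion, $12974 − $1050 = $11924 is subject to coinsurance.
Owner's 30% share of $11924 is $3577.20.
So the owner owes $1050 + $3577.20 = $4627.20 before any cap.
That would bring total out-of-pocket to $5377.20, past the $4450 cap. The owner is capped at $4450 − $750 = $3700 on this claim.
The plan picks up $12974 − $3700 = $9274.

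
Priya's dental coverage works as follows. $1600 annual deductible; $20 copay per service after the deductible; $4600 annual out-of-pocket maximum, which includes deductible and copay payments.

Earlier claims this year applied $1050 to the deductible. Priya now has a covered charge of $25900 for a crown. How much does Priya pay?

$570

Remaining deductible: $1600 − $1050 = $550.
After the $550 deductible portion, $25900 − $550 = $25350 is subject to the copay.
Copay on this service: $20.
That puts the patient's cost at $550 + $20 = $570 before any cap.
Total out-of-pocket so far would be $1050 + $570 = $1620, below the $4600 cap — no reduction.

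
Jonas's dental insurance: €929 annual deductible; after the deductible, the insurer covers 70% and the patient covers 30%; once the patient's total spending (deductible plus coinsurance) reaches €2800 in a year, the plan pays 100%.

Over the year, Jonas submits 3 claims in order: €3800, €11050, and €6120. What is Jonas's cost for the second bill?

Bill 1, €3800: deductible takes €929, €2871 remains; coinsurance €2871 × 30% = €861.30. Cost to patient: €1790.30. OOP to date €1790.30.
Bill 2, €11050: 30% coinsurance on €11050 = €3315. OOP would hit €5105.30 > €2800, so the cap limits the patient to €2800 − €1790.30 = €1009.70.

€1009.70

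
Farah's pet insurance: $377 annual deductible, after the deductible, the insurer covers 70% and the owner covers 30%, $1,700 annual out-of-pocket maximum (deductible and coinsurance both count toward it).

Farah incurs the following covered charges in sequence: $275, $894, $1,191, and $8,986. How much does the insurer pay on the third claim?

#1 ($275): entire amount goes to the deductible. Owner owes $275 (running OOP $275). Insurer: $275 − $275 = $0.
#2 ($894): $102 finishes the deductible; $792 goes to coinsurance; owner's 30% is $237.60. Owner owes $339.60 (running OOP $614.60). Plan pays $894 − $339.60 = $554.40.
#3 ($1,191): deductible already satisfied, so owner's share is 30% × $1,191 = $357.30. Cost to owner: $357.30. OOP to date $971.90. Insurer: $1,191 − $357.30 = $833.70.

$833.70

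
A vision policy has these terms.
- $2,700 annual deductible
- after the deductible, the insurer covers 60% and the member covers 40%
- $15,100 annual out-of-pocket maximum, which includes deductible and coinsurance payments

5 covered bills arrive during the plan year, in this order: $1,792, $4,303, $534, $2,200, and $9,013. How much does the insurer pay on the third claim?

Claim 1 ($1,792): entire amount goes to the deductible. Cost to member: $1,792. OOP to date $1,792. Plan pays $1,792 − $1,792 = $0.
Claim 2 ($4,303): $908 finishes the deductible; $3,395 goes to coinsurance; coinsurance $3,395 × 40% = $1,358. Member pays $2,266; OOP now $4,058. Plan pays $4,303 − $2,266 = $2,037.
Claim 3 ($534): deductible met; 40% of $534 = $213.60. Cost to member: $213.60. OOP to date $4,271.60. Plan pays $534 − $213.60 = $320.40.

$320.40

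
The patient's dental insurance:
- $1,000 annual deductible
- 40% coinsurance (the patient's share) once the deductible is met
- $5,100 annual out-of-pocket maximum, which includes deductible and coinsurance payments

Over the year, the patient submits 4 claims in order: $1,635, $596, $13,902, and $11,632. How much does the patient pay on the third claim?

Claim 1 ($1,635): $1,000 finishes the deductible; $635 goes to coinsurance; patient's 40% is $254. Cost to patient: $1,254. OOP to date $1,254.
Claim 2 ($596): deductible already satisfied, so patient's share is 40% × $596 = $238.40. Patient owes $238.40 (running OOP $1,492.40).
Claim 3 ($13,902): deductible met; 40% of $13,902 = $5,560.80. That would push OOP to $7,053.20, over the $5,100 cap, so patient pays $5,100 − $1,492.40 = $3,607.60.

$3,607.60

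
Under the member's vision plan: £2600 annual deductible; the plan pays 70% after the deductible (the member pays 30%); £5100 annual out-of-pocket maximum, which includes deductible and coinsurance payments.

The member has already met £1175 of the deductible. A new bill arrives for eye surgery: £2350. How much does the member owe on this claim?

£1702.50

Deductible still to meet: £2600 − £1175 = £1425.
The remaining £925 (= £2350 − £1425) moves to coinsurance.
Coinsurance: £925 × 30% = £277.50.
So the member owes £1425 + £277.50 = £1702.50 before any cap.
Cumulative spending £1175 + £1702.50 = £2877.50 stays under the £5100 maximum.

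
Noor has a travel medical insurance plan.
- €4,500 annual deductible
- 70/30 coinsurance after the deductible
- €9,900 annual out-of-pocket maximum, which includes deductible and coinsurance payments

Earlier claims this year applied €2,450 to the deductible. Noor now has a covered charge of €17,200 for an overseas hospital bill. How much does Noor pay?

Deductible still to meet: €4,500 − €2,450 = €2,050.
After the €2,050 deductible portion, €17,200 − €2,050 = €15,150 is subject to coinsurance.
Coinsurance: €15,150 × 30% = €4,545.
That puts the traveler's cost at €2,050 + €4,545 = €6,595 before any cap.
Year-to-date out-of-pocket becomes €2,450 + €6,595 = €9,045, still under the €9,900 maximum, so no cap applies.

€6,595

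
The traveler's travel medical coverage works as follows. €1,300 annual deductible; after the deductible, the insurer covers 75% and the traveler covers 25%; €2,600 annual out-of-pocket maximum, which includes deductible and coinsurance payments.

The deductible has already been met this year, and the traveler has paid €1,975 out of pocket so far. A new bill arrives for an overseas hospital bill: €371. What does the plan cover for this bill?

€278.25

The deductible is already satisfied, so the full bill goes to coinsurance.
Coinsurance: €371 × 25% = €92.75.
Year-to-date out-of-pocket becomes €1,975 + €92.75 = €2,067.75, still under the €2,600 maximum, so no cap applies.
The plan picks up €371 − €92.75 = €278.25.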